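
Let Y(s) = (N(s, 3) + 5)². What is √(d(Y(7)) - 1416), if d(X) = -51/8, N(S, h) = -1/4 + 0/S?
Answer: I*√22758/4 ≈ 37.714*I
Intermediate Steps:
N(S, h) = -¼ (N(S, h) = -1*¼ + 0 = -¼ + 0 = -¼)
Y(s) = 361/16 (Y(s) = (-¼ + 5)² = (19/4)² = 361/16)
d(X) = -51/8 (d(X) = -51*⅛ = -51/8)
√(d(Y(7)) - 1416) = √(-51/8 - 1416) = √(-11379/8) = I*√22758/4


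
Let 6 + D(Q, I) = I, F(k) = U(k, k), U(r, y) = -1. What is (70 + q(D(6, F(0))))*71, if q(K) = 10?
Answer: 5680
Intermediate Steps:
F(k) = -1
D(Q, I) = -6 + I
(70 + q(D(6, F(0))))*71 = (70 + 10)*71 = 80*71 = 5680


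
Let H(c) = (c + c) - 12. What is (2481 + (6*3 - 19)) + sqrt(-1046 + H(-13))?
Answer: 2480 + 2*I*sqrt(271) ≈ 2480.0 + 32.924*I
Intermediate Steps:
H(c) = -12 + 2*c (H(c) = 2*c - 12 = -12 + 2*c)
(2481 + (6*3 - 19)) + sqrt(-1046 + H(-13)) = (2481 + (6*3 - 19)) + sqrt(-1046 + (-12 + 2*(-13))) = (2481 + (18 - 19)) + sqrt(-1046 + (-12 - 26)) = (2481 - 1) + sqrt(-1046 - 38) = 2480 + sqrt(-1084) = 2480 + 2*I*sqrt(271)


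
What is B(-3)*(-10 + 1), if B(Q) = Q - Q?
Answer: 0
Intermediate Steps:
B(Q) = 0
B(-3)*(-10 + 1) = 0*(-10 + 1) = 0*(-9) = 0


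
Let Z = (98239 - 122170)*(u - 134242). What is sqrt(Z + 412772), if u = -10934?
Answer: 2*sqrt(868654907) ≈ 58946.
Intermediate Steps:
Z = 3474206856 (Z = (98239 - 122170)*(-10934 - 134242) = -23931*(-145176) = 3474206856)
sqrt(Z + 412772) = sqrt(3474206856 + 412772) = sqrt(3474619628) = 2*sqrt(868654907)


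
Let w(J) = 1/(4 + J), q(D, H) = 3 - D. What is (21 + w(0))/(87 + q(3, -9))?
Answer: 85/348 ≈ 0.24425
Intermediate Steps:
(21 + w(0))/(87 + q(3, -9)) = (21 + 1/(4 + 0))/(87 + (3 - 1*3)) = (21 + 1/4)/(87 + (3 - 3)) = (21 + ¼)/(87 + 0) = (85/4)/87 = (85/4)*(1/87) = 85/348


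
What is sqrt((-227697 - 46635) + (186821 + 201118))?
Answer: 3*sqrt(12623) ≈ 337.06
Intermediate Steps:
sqrt((-227697 - 46635) + (186821 + 201118)) = sqrt(-274332 + 387939) = sqrt(113607) = 3*sqrt(12623)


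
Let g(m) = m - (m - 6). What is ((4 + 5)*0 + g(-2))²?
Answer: 36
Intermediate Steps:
g(m) = 6 (g(m) = m - (-6 + m) = m + (6 - m) = 6)
((4 + 5)*0 + g(-2))² = ((4 + 5)*0 + 6)² = (9*0 + 6)² = (0 + 6)² = 6² = 36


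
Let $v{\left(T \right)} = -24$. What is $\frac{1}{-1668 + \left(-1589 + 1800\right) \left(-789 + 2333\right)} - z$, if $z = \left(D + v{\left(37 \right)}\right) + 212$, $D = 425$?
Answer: $- \frac{198683107}{324116} \approx -613.0$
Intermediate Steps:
$z = 613$ ($z = \left(425 - 24\right) + 212 = 401 + 212 = 613$)
$\frac{1}{-1668 + \left(-1589 + 1800\right) \left(-789 + 2333\right)} - z = \frac{1}{-1668 + \left(-1589 + 1800\right) \left(-789 + 2333\right)} - 613 = \frac{1}{-1668 + 211 \cdot 1544} - 613 = \frac{1}{-1668 + 325784} - 613 = \frac{1}{324116} - 613 = - \frac{198683107}{324116}$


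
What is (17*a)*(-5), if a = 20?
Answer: -1700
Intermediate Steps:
(17*a)*(-5) = (17*20)*(-5) = 340*(-5) = -1700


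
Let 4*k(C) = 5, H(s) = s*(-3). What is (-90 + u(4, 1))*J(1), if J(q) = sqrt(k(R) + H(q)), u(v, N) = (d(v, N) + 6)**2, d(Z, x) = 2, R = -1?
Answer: -13*I*sqrt(7) ≈ -34.395*I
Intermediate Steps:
H(s) = -3*s
k(C) = 5/4 (k(C) = (1/4)*5 = 5/4)
u(v, N) = 64 (u(v, N) = (2 + 6)**2 = 8**2 = 64)
J(q) = sqrt(5/4 - 3*q)
(-90 + u(4, 1))*J(1) = (-90 + 64)*(sqrt(5 - 12*1)/2) = -13*sqrt(5 - 12) = -13*sqrt(-7) = -13*I*sqrt(7)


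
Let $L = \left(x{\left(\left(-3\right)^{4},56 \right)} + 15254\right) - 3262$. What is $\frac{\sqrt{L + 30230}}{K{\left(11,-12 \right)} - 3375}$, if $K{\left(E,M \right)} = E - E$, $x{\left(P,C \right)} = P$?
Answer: $- \frac{\sqrt{42303}}{3375} \approx -0.060941$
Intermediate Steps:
$K{\left(E,M \right)} = 0$
$L = 12073$ ($L = \left(\left(-3\right)^{4} + 15254\right) - 3262 = \left(81 + 15254\right) - 3262 = 15335 - 3262 = 12073$)
$\frac{\sqrt{L + 30230}}{K{\left(11,-12 \right)} - 3375} = \frac{\sqrt{12073 + 30230}}{0 - 3375} = \frac{\sqrt{42303}}{0 - 3375} = \frac{\sqrt{42303}}{-3375} = \sqrt{42303} \left(- \frac{1}{3375}\right) = - \frac{\sqrt{42303}}{3375}$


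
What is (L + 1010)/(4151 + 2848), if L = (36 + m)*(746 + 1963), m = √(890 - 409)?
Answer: 98534/6999 + 903*√481/2333 ≈ 22.567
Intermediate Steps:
m = √481 ≈ 21.932
L = 97524 + 2709*√481 (L = (36 + √481)*(746 + 1963) = (36 + √481)*2709 = 97524 + 2709*√481 ≈ 1.5694e+5)
(L + 1010)/(4151 + 2848) = ((97524 + 2709*√481) + 1010)/(4151 + 2848) = (98534 + 2709*√481)/6999 = (98534 + 2709*√481)*(1/6999) = 98534/6999 + 903*√481/2333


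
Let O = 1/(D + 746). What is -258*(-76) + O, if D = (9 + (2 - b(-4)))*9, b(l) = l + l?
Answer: 17980537/917 ≈ 19608.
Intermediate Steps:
b(l) = 2*l
D = 171 (D = (9 + (2 - 2*(-4)))*9 = (9 + (2 - 1*(-8)))*9 = (9 + (2 + 8))*9 = (9 + 10)*9 = 19*9 = 171)
O = 1/917 (O = 1/(171 + 746) = 1/917 ≈ 0.0010905)
-258*(-76) + O = -258*(-76) + 1/917 = 19608 + 1/917 = 17980537/917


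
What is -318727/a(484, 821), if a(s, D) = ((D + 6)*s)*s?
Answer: -318727/193729712 ≈ -0.0016452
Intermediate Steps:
a(s, D) = s**2*(6 + D) (a(s, D) = ((6 + D)*s)*s = (s*(6 + D))*s = s**2*(6 + D))
-318727/a(484, 821) = -318727*1/(234256*(6 + 821)) = -318727/(234256*827) = -318727/193729712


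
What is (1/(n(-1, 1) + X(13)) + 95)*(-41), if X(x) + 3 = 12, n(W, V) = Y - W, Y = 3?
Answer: -50676/13 ≈ -3898.2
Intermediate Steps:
n(W, V) = 3 - W
X(x) = 9 (X(x) = -3 + 12 = 9)
(1/(n(-1, 1) + X(13)) + 95)*(-41) = (1/((3 - 1*(-1)) + 9) + 95)*(-41) = (1/((3 + 1) + 9) + 95)*(-41) = (1/(4 + 9) + 95)*(-41) = (1/13 + 95)*(-41) = (1236/13)*(-41) = -50676/13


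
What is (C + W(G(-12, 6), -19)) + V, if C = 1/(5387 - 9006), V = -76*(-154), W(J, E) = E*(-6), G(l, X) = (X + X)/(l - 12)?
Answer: 42769341/3619 ≈ 11818.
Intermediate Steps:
G(l, X) = 2*X/(-12 + l) (G(l, X) = (2*X)/(-12 + l) = 2*X/(-12 + l))
W(J, E) = -6*E
V = 11704
C = -1/3619 (C = 1/(-3619) = -1/3619 ≈ -0.00027632)
(C + W(G(-12, 6), -19)) + V = (-1/3619 - 6*(-19)) + 11704 = (-1/3619 + 114) + 11704 = 412565/3619 + 11704 = 42769341/3619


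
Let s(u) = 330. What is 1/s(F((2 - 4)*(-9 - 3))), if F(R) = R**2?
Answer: 1/330 ≈ 0.0030303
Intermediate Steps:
1/s(F((2 - 4)*(-9 - 3))) = 1/330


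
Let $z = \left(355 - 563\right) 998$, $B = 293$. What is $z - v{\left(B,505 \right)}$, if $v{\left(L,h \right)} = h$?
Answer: $-208089$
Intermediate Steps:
$z = -207584$ ($z = \left(-208\right) 998 = -207584$)
$z - v{\left(B,505 \right)} = -207584 - 505 = -208089$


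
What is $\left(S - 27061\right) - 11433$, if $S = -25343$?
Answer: $-63837$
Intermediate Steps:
$\left(S - 27061\right) - 11433 = \left(-25343 - 27061\right) - 11433 = -52404 - 11433 = -63837$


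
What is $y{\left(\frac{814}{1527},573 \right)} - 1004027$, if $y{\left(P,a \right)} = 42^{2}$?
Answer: $-1002263$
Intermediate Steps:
$y{\left(P,a \right)} = 1764$
$y{\left(\frac{814}{1527},573 \right)} - 1004027 = 1764 - 1004027 = -1002263$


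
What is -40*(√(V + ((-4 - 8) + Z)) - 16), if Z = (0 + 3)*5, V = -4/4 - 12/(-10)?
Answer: 640 - 32*√5 ≈ 568.45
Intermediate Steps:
V = ⅕ (V = -4*¼ - 12*(-⅒) = -1 + 6/5 = ⅕ ≈ 0.20000)
Z = 15 (Z = 3*5 = 15)
-40*(√(V + ((-4 - 8) + Z)) - 16) = -40*(√(⅕ + ((-4 - 8) + 15)) - 16) = -40*(√(⅕ + (-12 + 15)) - 16) = -40*(√(⅕ + 3) - 16) = -40*(√(16/5) - 16) = -40*(4*√5/5 - 16) = -40*(-16 + 4*√5/5) = 640 - 32*√5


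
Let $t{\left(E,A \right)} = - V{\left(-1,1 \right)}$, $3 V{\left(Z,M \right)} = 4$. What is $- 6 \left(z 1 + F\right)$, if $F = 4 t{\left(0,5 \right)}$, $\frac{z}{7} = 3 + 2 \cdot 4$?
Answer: $-430$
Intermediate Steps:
$V{\left(Z,M \right)} = \frac{4}{3}$ ($V{\left(Z,M \right)} = \frac{1}{3} \cdot 4 = \frac{4}{3}$)
$t{\left(E,A \right)} = - \frac{4}{3}$ ($t{\left(E,A \right)} = \left(-1\right) \frac{4}{3} = - \frac{4}{3}$)
$z = 77$ ($z = 7 \left(3 + 2 \cdot 4\right) = 7 \left(3 + 8\right) = 7 \cdot 11 = 77$)
$F = - \frac{16}{3}$ ($F = 4 \left(- \frac{4}{3}\right) = - \frac{16}{3} \approx -5.3333$)
$- 6 \left(z 1 + F\right) = - 6 \left(77 \cdot 1 - \frac{16}{3}\right) = - 6 \left(77 - \frac{16}{3}\right) = \left(-6\right) \frac{215}{3} = -430$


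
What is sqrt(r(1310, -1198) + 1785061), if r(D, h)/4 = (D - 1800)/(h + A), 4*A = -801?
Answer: sqrt(1139585622341)/799 ≈ 1336.1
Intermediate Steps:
A = -801/4 (A = (1/4)*(-801) = -801/4 ≈ -200.25)
r(D, h) = 4*(-1800 + D)/(-801/4 + h) (r(D, h) = 4*((D - 1800)/(h - 801/4)) = 4*((-1800 + D)/(-801/4 + h)) = 4*(-1800 + D)/(-801/4 + h))
sqrt(r(1310, -1198) + 1785061) = sqrt(16*(-1800 + 1310)/(-801 + 4*(-1198)) + 1785061) = sqrt(16*(-490)/(-801 - 4792) + 1785061) = sqrt(16*(-490)/(-5593) + 1785061) = sqrt(16*(-1/5593)*(-490) + 1785061) = sqrt(1120/799 + 1785061) = sqrt(1426264859/799) = sqrt(1139585622341)/799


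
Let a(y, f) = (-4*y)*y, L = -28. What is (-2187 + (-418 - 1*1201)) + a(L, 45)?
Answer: -6942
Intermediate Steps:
a(y, f) = -4*y**2
(-2187 + (-418 - 1*1201)) + a(L, 45) = (-2187 + (-418 - 1*1201)) - 4*(-28)**2 = (-2187 + (-418 - 1201)) - 4*784 = (-2187 - 1619) - 3136 = -3806 - 3136 = -6942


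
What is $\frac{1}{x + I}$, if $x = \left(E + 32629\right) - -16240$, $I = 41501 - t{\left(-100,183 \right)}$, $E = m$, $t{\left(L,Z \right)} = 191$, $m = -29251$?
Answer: $\frac{1}{60928} \approx 1.6413 \cdot 10^{-5}$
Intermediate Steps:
$E = -29251$
$I = 41310$ ($I = 41501 - 191 = 41310$)
$x = 19618$ ($x = \left(-29251 + 32629\right) - -16240 = 3378 + 16240 = 19618$)
$\frac{1}{x + I} = \frac{1}{19618 + 41310} = \frac{1}{60928}$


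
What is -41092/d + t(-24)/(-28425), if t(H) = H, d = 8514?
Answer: -194639294/40335075 ≈ -4.8256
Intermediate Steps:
-41092/d + t(-24)/(-28425) = -41092/8514 - 24/(-28425) = -41092*1/8514 - 24*(-1/28425) = -20546/4257 + 8/9475 = -194639294/40335075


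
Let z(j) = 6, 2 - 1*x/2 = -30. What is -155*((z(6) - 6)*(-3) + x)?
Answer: -9920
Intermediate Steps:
x = 64 (x = 4 - 2*(-30) = 4 + 60 = 64)
-155*((z(6) - 6)*(-3) + x) = -155*((6 - 6)*(-3) + 64) = -155*(0*(-3) + 64) = -155*(0 + 64) = -155*64 = -9920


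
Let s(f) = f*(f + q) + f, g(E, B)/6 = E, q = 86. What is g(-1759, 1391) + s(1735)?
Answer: 3150616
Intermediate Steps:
g(E, B) = 6*E
s(f) = f + f*(86 + f) (s(f) = f*(f + 86) + f = f*(86 + f) + f = f + f*(86 + f))
g(-1759, 1391) + s(1735) = 6*(-1759) + 1735*(87 + 1735) = -10554 + 1735*1822 = -10554 + 3161170 = 3150616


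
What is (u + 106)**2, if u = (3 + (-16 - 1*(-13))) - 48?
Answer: 3364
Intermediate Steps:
u = -48 (u = (3 + (-16 + 13)) - 48 = (3 - 3) - 48 = 0 - 48 = -48)
(u + 106)**2 = (-48 + 106)**2 = 58**2 = 3364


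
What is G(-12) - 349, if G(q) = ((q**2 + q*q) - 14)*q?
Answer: -3637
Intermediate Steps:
G(q) = q*(-14 + 2*q**2) (G(q) = ((q**2 + q**2) - 14)*q = (2*q**2 - 14)*q = (-14 + 2*q**2)*q = q*(-14 + 2*q**2))
G(-12) - 349 = 2*(-12)*(-7 + (-12)**2) - 349 = 2*(-12)*(-7 + 144) - 349 = 2*(-12)*137 - 349 = -3288 - 349 = -3637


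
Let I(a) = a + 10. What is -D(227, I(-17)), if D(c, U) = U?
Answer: 7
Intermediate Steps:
I(a) = 10 + a
-D(227, I(-17)) = -(10 - 17) = -1*(-7) = 7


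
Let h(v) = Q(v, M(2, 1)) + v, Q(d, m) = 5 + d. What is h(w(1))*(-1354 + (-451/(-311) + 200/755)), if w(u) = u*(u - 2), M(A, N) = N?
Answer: -190513959/46961 ≈ -4056.9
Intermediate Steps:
w(u) = u*(-2 + u)
h(v) = 5 + 2*v (h(v) = (5 + v) + v = 5 + 2*v)
h(w(1))*(-1354 + (-451/(-311) + 200/755)) = (5 + 2*(1*(-2 + 1)))*(-1354 + (-451/(-311) + 200/755)) = (5 + 2*(1*(-1)))*(-1354 + (-451*(-1/311) + 200*(1/755))) = (5 + 2*(-1))*(-1354 + (451/311 + 40/151)) = (5 - 2)*(-1354 + 80541/46961) = 3*(-63504653/46961) = -190513959/46961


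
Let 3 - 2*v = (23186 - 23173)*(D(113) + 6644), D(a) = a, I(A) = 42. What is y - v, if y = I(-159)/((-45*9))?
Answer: 5929051/135 ≈ 43919.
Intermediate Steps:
y = -14/135 (y = 42/((-45*9)) = 42/(-405) = 42*(-1/405) = -14/135 ≈ -0.10370)
v = -43919 (v = 3/2 - (23186 - 23173)*(113 + 6644)/2 = 3/2 - 13*6757/2 = 3/2 - ½*87841 = 3/2 - 87841/2 = -43919)
y - v = -14/135 - 1*(-43919) = -14/135 + 43919 = 5929051/135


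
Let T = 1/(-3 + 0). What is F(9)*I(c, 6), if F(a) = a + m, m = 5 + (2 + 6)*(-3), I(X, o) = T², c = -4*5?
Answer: -10/9 ≈ -1.1111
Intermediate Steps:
c = -20
T = -⅓ (T = 1/(-3) = -⅓ ≈ -0.33333)
I(X, o) = ⅑ (I(X, o) = (-⅓)² = ⅑)
m = -19 (m = 5 + 8*(-3) = 5 - 24 = -19)
F(a) = -19 + a (F(a) = a - 19 = -19 + a)
F(9)*I(c, 6) = (-19 + 9)*(⅑) = -10*⅑ = -10/9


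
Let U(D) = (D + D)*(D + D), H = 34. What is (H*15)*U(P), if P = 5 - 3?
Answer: 8160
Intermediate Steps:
P = 2
U(D) = 4*D² (U(D) = (2*D)*(2*D) = 4*D²)
(H*15)*U(P) = (34*15)*(4*2²) = 510*(4*4) = 510*16 = 8160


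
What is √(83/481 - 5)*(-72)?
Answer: -216*I*√124098/481 ≈ -158.19*I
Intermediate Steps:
√(83/481 - 5)*(-72) = √(-2322/481)*(-72) = (3*I*√124098/481)*(-72) = -216*I*√124098/481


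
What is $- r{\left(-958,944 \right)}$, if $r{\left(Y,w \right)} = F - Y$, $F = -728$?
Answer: $-230$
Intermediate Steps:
$r{\left(Y,w \right)} = -728 - Y$
$- r{\left(-958,944 \right)} = - (-728 - -958) = - (-728 + 958) = \left(-1\right) 230 = -230$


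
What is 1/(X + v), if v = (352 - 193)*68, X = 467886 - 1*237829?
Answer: 1/240869 ≈ 4.1516e-6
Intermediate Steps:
X = 230057 (X = 467886 - 237829 = 230057)
v = 10812 (v = 159*68 = 10812)
1/(X + v) = 1/(230057 + 10812) = 1/240869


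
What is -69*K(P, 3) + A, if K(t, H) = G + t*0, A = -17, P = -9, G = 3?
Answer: -224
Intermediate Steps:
K(t, H) = 3 (K(t, H) = 3 + t*0 = 3 + 0 = 3)
-69*K(P, 3) + A = -69*3 - 17 = -207 - 17 = -224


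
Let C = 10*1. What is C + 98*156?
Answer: 15298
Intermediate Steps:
C = 10
C + 98*156 = 10 + 98*156 = 10 + 15288 = 15298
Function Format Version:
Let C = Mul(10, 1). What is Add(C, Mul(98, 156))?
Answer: 15298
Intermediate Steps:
C = 10
Add(C, Mul(98, 156)) = Add(10, Mul(98, 156)) = Add(10, 15288) = 15298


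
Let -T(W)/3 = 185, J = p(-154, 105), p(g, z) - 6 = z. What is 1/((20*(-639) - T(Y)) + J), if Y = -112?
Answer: -1/12114 ≈ -8.2549e-5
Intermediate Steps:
p(g, z) = 6 + z
J = 111 (J = 6 + 105 = 111)
T(W) = -555 (T(W) = -3*185 = -555)
1/((20*(-639) - T(Y)) + J) = 1/((20*(-639) - 1*(-555)) + 111) = 1/((-12780 + 555) + 111) = 1/(-12225 + 111) = 1/(-12114) = -1/12114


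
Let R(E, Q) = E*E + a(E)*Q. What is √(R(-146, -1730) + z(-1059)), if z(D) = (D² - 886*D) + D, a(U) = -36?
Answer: 2*√535573 ≈ 1463.7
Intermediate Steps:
z(D) = D² - 885*D
R(E, Q) = E² - 36*Q (R(E, Q) = E*E - 36*Q = E² - 36*Q)
√(R(-146, -1730) + z(-1059)) = √(((-146)² - 36*(-1730)) - 1059*(-885 - 1059)) = √((21316 + 62280) - 1059*(-1944)) = √(83596 + 2058696) = √2142292 = 2*√535573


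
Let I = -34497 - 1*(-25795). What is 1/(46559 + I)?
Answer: 1/37857 ≈ 2.6415e-5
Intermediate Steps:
I = -8702 (I = -34497 + 25795 = -8702)
1/(46559 + I) = 1/(46559 - 8702) = 1/37857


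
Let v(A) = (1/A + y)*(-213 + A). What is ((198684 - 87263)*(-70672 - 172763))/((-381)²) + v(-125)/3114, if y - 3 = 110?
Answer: -195530016669233/1046368875 ≈ -1.8687e+5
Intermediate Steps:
y = 113 (y = 3 + 110 = 113)
v(A) = (-213 + A)*(113 + 1/A) (v(A) = (1/A + 113)*(-213 + A) = (113 + 1/A)*(-213 + A) = (-213 + A)*(113 + 1/A))
((198684 - 87263)*(-70672 - 172763))/((-381)²) + v(-125)/3114 = ((198684 - 87263)*(-70672 - 172763))/((-381)²) + (-24068 - 213/(-125) + 113*(-125))/3114 = (111421*(-243435))/145161 + (-24068 - 213*(-1/125) - 14125)*(1/3114) = -27123771135*1/145161 + (-24068 + 213/125 - 14125)*(1/3114) = -9041257045/48387 - 4773912/125*1/3114 = -9041257045/48387 - 795652/64875 = -195530016669233/1046368875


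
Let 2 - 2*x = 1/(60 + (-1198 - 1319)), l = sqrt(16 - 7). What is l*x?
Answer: 4915/1638 ≈ 3.0006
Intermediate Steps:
l = 3 (l = sqrt(9) = 3)
x = 4915/4914 (x = 1 - 1/(2*(60 + (-1198 - 1319))) = 1 - 1/(2*(60 - 2517)) = 1 - 1/2/(-2457) = 1 - 1/2*(-1/2457) = 1 + 1/4914 = 4915/4914 ≈ 1.0002)
l*x = 3*(4915/4914) = 4915/1638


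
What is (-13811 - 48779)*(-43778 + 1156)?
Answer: 2667710980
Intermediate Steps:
(-13811 - 48779)*(-43778 + 1156) = -62590*(-42622) = 2667710980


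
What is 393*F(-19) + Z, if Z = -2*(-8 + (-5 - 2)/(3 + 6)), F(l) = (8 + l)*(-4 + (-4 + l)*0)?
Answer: 155786/9 ≈ 17310.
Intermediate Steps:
F(l) = -32 - 4*l (F(l) = (8 + l)*(-4 + 0) = (8 + l)*(-4) = -32 - 4*l)
Z = 158/9 (Z = -2*(-8 - 7/9) = -2*(-79/9) = 158/9 ≈ 17.556)
393*F(-19) + Z = 393*(-32 - 4*(-19)) + 158/9 = 393*(-32 + 76) + 158/9 = 393*44 + 158/9 = 17292 + 158/9 = 155786/9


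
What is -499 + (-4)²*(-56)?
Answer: -1395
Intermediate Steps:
-499 + (-4)²*(-56) = -499 + 16*(-56) = -499 - 896 = -1395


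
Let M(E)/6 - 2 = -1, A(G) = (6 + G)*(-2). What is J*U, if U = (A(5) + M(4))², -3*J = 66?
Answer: -5632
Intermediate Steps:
J = -22 (J = -⅓*66 = -22)
A(G) = -12 - 2*G
M(E) = 6 (M(E) = 12 + 6*(-1) = 12 - 6 = 6)
U = 256 (U = ((-12 - 2*5) + 6)² = ((-12 - 10) + 6)² = (-22 + 6)² = (-16)² = 256)
J*U = -22*256 = -5632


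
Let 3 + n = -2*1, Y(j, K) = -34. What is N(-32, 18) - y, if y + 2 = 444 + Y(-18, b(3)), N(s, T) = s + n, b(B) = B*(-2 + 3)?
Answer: -445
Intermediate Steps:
b(B) = B (b(B) = B*1 = B)
n = -5 (n = -3 - 2*1 = -3 - 2 = -5)
N(s, T) = -5 + s (N(s, T) = s - 5 = -5 + s)
y = 408 (y = -2 + (444 - 34) = -2 + 410 = 408)
N(-32, 18) - y = (-5 - 32) - 1*408 = -37 - 408 = -445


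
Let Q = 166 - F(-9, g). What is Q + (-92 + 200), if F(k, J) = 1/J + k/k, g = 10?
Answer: 2729/10 ≈ 272.90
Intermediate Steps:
F(k, J) = 1 + 1/J (F(k, J) = 1/J + 1 = 1 + 1/J)
Q = 1649/10 (Q = 166 - (1 + 10)/10 = 166 - 11/10 = 1649/10 ≈ 164.90)
Q + (-92 + 200) = 1649/10 + (-92 + 200) = 1649/10 + 108 = 2729/10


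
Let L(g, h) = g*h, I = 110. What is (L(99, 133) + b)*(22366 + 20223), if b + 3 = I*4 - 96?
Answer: 575292212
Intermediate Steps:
b = 341 (b = -3 + (110*4 - 96) = -3 + (440 - 96) = -3 + 344 = 341)
(L(99, 133) + b)*(22366 + 20223) = (99*133 + 341)*(22366 + 20223) = (13167 + 341)*42589 = 13508*42589 = 575292212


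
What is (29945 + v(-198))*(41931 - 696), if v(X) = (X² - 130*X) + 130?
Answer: 3918108465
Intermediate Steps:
v(X) = 130 + X² - 130*X
(29945 + v(-198))*(41931 - 696) = (29945 + (130 + (-198)² - 130*(-198)))*(41931 - 696) = (29945 + (130 + 39204 + 25740))*41235 = (29945 + 65074)*41235 = 95019*41235 = 3918108465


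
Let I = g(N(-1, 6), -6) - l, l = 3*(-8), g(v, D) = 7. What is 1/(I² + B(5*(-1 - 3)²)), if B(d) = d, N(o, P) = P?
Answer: 1/1041 ≈ 0.00096061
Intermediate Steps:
l = -24
I = 31 (I = 7 - 1*(-24) = 7 + 24 = 31)
1/(I² + B(5*(-1 - 3)²)) = 1/(31² + 5*(-1 - 3)²) = 1/(961 + 5*(-4)²) = 1/(961 + 5*16) = 1/(961 + 80) = 1/1041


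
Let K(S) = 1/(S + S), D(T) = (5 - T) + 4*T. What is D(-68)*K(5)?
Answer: -199/10 ≈ -19.900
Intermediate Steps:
D(T) = 5 + 3*T
K(S) = 1/(2*S)
D(-68)*K(5) = (5 + 3*(-68))*((½)/5) = (5 - 204)*((½)*(⅕)) = -199*⅒ = -199/10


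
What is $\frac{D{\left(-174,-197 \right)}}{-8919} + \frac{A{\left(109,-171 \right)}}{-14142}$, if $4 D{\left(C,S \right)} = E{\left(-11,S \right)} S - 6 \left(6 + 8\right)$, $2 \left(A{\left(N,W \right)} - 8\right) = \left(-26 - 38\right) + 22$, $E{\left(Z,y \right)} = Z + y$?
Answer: $- \frac{48152573}{42044166} \approx -1.1453$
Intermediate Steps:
$A{\left(N,W \right)} = -13$ ($A{\left(N,W \right)} = 8 + \frac{\left(-26 - 38\right) + 22}{2} = 8 + \frac{-64 + 22}{2} = 8 + \frac{1}{2} \left(-42\right) = 8 - 21 = -13$)
$D{\left(C,S \right)} = -21 + \frac{S \left(-11 + S\right)}{4}$ ($D{\left(C,S \right)} = \frac{\left(-11 + S\right) S - 6 \left(6 + 8\right)}{4} = \frac{S \left(-11 + S\right) - 84}{4} = \frac{-84 + S \left(-11 + S\right)}{4} = -21 + \frac{S \left(-11 + S\right)}{4}$)
$\frac{D{\left(-174,-197 \right)}}{-8919} + \frac{A{\left(109,-171 \right)}}{-14142} = \frac{-21 + \frac{1}{4} \left(-197\right) \left(-11 - 197\right)}{-8919} - \frac{13}{-14142} = \left(-21 + \frac{1}{4} \left(-197\right) \left(-208\right)\right) \left(- \frac{1}{8919}\right) - - \frac{13}{14142} = \left(-21 + 10244\right) \left(- \frac{1}{8919}\right) + \frac{13}{14142} = 10223 \left(- \frac{1}{8919}\right) + \frac{13}{14142} = - \frac{10223}{8919} + \frac{13}{14142} = - \frac{48152573}{42044166}$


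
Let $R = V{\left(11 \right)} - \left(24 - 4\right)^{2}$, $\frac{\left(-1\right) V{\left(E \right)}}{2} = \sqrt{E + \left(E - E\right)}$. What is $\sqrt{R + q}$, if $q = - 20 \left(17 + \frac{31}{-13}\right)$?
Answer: $\frac{\sqrt{-117000 - 338 \sqrt{11}}}{13} \approx 26.438 i$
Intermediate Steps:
$V{\left(E \right)} = - 2 \sqrt{E}$ ($V{\left(E \right)} = - 2 \sqrt{E + \left(E - E\right)} = - 2 \sqrt{E + 0} = - 2 \sqrt{E}$)
$q = - \frac{3800}{13}$ ($q = - 20 \left(17 + 31 \left(- \frac{1}{13}\right)\right) = - 20 \left(17 - \frac{31}{13}\right) = \left(-20\right) \frac{190}{13} = - \frac{3800}{13} \approx -292.31$)
$R = -400 - 2 \sqrt{11}$ ($R = - 2 \sqrt{11} - \left(24 - 4\right)^{2} = - 2 \sqrt{11} - 20^{2} = - 2 \sqrt{11} - 400 = -400 - 2 \sqrt{11} \approx -406.63$)
$\sqrt{R + q} = \sqrt{\left(-400 - 2 \sqrt{11}\right) - \frac{3800}{13}} = \sqrt{- \frac{9000}{13} - 2 \sqrt{11}}$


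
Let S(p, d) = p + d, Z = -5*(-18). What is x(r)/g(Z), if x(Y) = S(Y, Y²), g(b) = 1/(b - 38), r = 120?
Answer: 755040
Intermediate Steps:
Z = 90
S(p, d) = d + p
g(b) = 1/(-38 + b)
x(Y) = Y + Y² (x(Y) = Y² + Y = Y + Y²)
x(r)/g(Z) = (120*(1 + 120))/(1/(-38 + 90)) = (120*121)/(1/52) = 14520/(1/52) = 14520*52 = 755040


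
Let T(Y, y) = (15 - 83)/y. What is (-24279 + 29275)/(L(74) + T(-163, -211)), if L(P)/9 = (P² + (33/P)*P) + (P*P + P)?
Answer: 1054156/21001109 ≈ 0.050195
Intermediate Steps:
T(Y, y) = -68/y
L(P) = 297 + 9*P + 18*P² (L(P) = 9*((P² + (33/P)*P) + (P*P + P)) = 9*((P² + 33) + (P² + P)) = 9*((33 + P²) + (P + P²)) = 9*(33 + P + 2*P²) = 297 + 9*P + 18*P²)
(-24279 + 29275)/(L(74) + T(-163, -211)) = (-24279 + 29275)/((297 + 9*74 + 18*74²) - 68/(-211)) = 4996/((297 + 666 + 18*5476) - 68*(-1/211)) = 4996/((297 + 666 + 98568) + 68/211) = 4996/(99531 + 68/211) = 4996/(21001109/211) = 4996*(211/21001109) = 1054156/21001109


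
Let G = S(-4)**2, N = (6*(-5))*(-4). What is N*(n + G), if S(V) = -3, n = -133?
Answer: -14880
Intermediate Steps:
N = 120 (N = -30*(-4) = 120)
G = 9 (G = (-3)**2 = 9)
N*(n + G) = 120*(-133 + 9) = 120*(-124) = -14880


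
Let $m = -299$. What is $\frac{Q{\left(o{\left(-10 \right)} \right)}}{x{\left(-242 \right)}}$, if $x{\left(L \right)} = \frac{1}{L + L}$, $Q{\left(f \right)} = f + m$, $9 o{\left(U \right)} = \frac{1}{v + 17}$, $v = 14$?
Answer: $\frac{40375280}{279} \approx 1.4471 \cdot 10^{5}$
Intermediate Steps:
$o{\left(U \right)} = \frac{1}{279}$ ($o{\left(U \right)} = \frac{1}{9 \left(14 + 17\right)} = \frac{1}{9 \cdot 31} = \frac{1}{9} \cdot \frac{1}{31} = \frac{1}{279}$)
$Q{\left(f \right)} = -299 + f$ ($Q{\left(f \right)} = f - 299 = -299 + f$)
$x{\left(L \right)} = \frac{1}{2 L}$
$\frac{Q{\left(o{\left(-10 \right)} \right)}}{x{\left(-242 \right)}} = \frac{-299 + \frac{1}{279}}{\frac{1}{2} \frac{1}{-242}} = - \frac{83420}{279 \cdot \frac{1}{2} \left(- \frac{1}{242}\right)} = - \frac{83420}{279 \left(- \frac{1}{484}\right)} = \left(- \frac{83420}{279}\right) \left(-484\right) = \frac{40375280}{279}$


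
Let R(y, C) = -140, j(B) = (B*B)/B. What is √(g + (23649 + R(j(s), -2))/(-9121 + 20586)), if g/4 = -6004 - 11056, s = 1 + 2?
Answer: I*√8969620863315/11465 ≈ 261.22*I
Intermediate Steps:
s = 3
j(B) = B (j(B) = B²/B = B)
g = -68240 (g = 4*(-6004 - 11056) = 4*(-17060) = -68240)
√(g + (23649 + R(j(s), -2))/(-9121 + 20586)) = √(-68240 + (23649 - 140)/(-9121 + 20586)) = √(-68240 + 23509/11465) = √(-782348091/11465) = I*√8969620863315/11465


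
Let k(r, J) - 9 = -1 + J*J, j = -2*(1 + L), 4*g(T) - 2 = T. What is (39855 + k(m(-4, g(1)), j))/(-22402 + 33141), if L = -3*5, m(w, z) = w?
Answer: 40647/10739 ≈ 3.7850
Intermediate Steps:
g(T) = ½ + T/4
L = -15
j = 28 (j = -2*(1 - 15) = -2*(-14) = 28)
k(r, J) = 8 + J² (k(r, J) = 9 + (-1 + J*J) = 9 + (-1 + J²) = 8 + J²)
(39855 + k(m(-4, g(1)), j))/(-22402 + 33141) = (39855 + (8 + 28²))/(-22402 + 33141) = (39855 + (8 + 784))/10739 = (39855 + 792)*(1/10739) = 40647*(1/10739) = 40647/10739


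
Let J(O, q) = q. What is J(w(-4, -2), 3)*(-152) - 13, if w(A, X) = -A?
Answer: -469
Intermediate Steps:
J(w(-4, -2), 3)*(-152) - 13 = 3*(-152) - 13 = -456 - 13 = -469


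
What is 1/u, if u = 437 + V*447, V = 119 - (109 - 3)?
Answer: 1/6248 ≈ 0.00016005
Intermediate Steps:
V = 13 (V = 119 - 1*106 = 119 - 106 = 13)
u = 6248 (u = 437 + 13*447 = 437 + 5811 = 6248)
1/u = 1/6248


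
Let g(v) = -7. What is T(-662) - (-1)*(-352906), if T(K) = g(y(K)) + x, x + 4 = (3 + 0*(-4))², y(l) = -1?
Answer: -352908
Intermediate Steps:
x = 5 (x = -4 + (3 + 0*(-4))² = -4 + (3 + 0)² = -4 + 3² = -4 + 9 = 5)
T(K) = -2 (T(K) = -7 + 5 = -2)
T(-662) - (-1)*(-352906) = -2 - (-1)*(-352906) = -2 - 1*352906 = -2 - 352906 = -352908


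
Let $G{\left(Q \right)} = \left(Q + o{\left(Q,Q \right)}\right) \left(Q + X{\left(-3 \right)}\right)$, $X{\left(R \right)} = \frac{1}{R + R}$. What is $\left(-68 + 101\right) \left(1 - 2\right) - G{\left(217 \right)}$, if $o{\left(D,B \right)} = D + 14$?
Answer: $- \frac{291523}{3} \approx -97174.0$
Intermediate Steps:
$o{\left(D,B \right)} = 14 + D$
$X{\left(R \right)} = \frac{1}{2 R}$
$G{\left(Q \right)} = \left(14 + 2 Q\right) \left(- \frac{1}{6} + Q\right)$ ($G{\left(Q \right)} = \left(Q + \left(14 + Q\right)\right) \left(Q + \frac{1}{2 \left(-3\right)}\right) = \left(14 + 2 Q\right) \left(Q + \frac{1}{2} \left(- \frac{1}{3}\right)\right) = \left(14 + 2 Q\right) \left(Q - \frac{1}{6}\right) = \left(14 + 2 Q\right) \left(- \frac{1}{6} + Q\right)$)
$\left(-68 + 101\right) \left(1 - 2\right) - G{\left(217 \right)} = \left(-68 + 101\right) \left(1 - 2\right) - \left(- \frac{7}{3} + 2 \cdot 217^{2} + \frac{41}{3} \cdot 217\right) = 33 \left(-1\right) - \left(- \frac{7}{3} + 2 \cdot 47089 + \frac{8897}{3}\right) = -33 - \left(- \frac{7}{3} + 94178 + \frac{8897}{3}\right) = -33 - \frac{291424}{3} = - \frac{291523}{3}$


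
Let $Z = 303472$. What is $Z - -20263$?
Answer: $323735$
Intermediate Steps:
$Z - -20263 = 303472 - -20263 = 303472 + 20263 = 323735$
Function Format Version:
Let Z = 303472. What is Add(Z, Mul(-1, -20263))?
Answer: 323735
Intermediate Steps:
Add(Z, Mul(-1, -20263)) = Add(303472, Mul(-1, -20263)) = Add(303472, 20263) = 323735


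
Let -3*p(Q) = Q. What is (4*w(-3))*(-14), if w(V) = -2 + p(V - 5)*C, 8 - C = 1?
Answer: -2800/3 ≈ -933.33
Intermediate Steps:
p(Q) = -Q/3
C = 7 (C = 8 - 1*1 = 8 - 1 = 7)
w(V) = 29/3 - 7*V/3 (w(V) = -2 - (V - 5)/3*7 = -2 - (-5 + V)/3*7 = -2 + (5/3 - V/3)*7 = -2 + (35/3 - 7*V/3) = 29/3 - 7*V/3)
(4*w(-3))*(-14) = (4*(29/3 - 7/3*(-3)))*(-14) = (4*(29/3 + 7))*(-14) = (4*(50/3))*(-14) = (200/3)*(-14) = -2800/3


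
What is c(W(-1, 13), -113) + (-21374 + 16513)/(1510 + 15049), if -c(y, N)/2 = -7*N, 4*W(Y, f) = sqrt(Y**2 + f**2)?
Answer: -26201199/16559 ≈ -1582.3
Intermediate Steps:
W(Y, f) = sqrt(Y**2 + f**2)/4
c(y, N) = 14*N (c(y, N) = -(-14)*N = 14*N)
c(W(-1, 13), -113) + (-21374 + 16513)/(1510 + 15049) = 14*(-113) + (-21374 + 16513)/(1510 + 15049) = -1582 - 4861/16559 = -26201199/16559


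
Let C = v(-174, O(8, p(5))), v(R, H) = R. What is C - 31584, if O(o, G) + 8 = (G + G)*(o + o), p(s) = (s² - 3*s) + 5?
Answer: -31758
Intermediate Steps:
p(s) = 5 + s² - 3*s
O(o, G) = -8 + 4*G*o (O(o, G) = -8 + (G + G)*(o + o) = -8 + (2*G)*(2*o) = -8 + 4*G*o)
C = -174
C - 31584 = -174 - 31584 = -31758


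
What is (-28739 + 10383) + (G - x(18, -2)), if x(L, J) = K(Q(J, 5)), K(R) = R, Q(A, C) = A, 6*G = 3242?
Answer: -53441/3 ≈ -17814.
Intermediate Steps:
G = 1621/3 (G = (⅙)*3242 = 1621/3 ≈ 540.33)
x(L, J) = J
(-28739 + 10383) + (G - x(18, -2)) = (-28739 + 10383) + (1621/3 - 1*(-2)) = -18356 + (1621/3 + 2) = -18356 + 1627/3 = -53441/3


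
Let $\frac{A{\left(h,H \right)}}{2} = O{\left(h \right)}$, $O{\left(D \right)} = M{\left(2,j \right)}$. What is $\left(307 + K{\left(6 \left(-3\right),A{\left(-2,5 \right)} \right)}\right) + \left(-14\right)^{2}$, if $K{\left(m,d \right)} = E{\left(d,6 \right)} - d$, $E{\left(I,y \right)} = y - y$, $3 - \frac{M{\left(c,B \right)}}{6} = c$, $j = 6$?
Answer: $491$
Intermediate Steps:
$M{\left(c,B \right)} = 18 - 6 c$
$O{\left(D \right)} = 6$ ($O{\left(D \right)} = 18 - 12 = 6$)
$E{\left(I,y \right)} = 0$
$A{\left(h,H \right)} = 12$ ($A{\left(h,H \right)} = 2 \cdot 6 = 12$)
$K{\left(m,d \right)} = - d$ ($K{\left(m,d \right)} = 0 - d = - d$)
$\left(307 + K{\left(6 \left(-3\right),A{\left(-2,5 \right)} \right)}\right) + \left(-14\right)^{2} = \left(307 - 12\right) + \left(-14\right)^{2} = \left(307 - 12\right) + 196 = 295 + 196 = 491$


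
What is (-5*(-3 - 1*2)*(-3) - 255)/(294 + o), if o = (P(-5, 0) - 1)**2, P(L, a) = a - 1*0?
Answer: -66/59 ≈ -1.1186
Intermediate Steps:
P(L, a) = a (P(L, a) = a + 0 = a)
o = 1 (o = (0 - 1)**2 = (-1)**2 = 1)
(-5*(-3 - 1*2)*(-3) - 255)/(294 + o) = (-5*(-3 - 1*2)*(-3) - 255)/(294 + 1) = (-5*(-3 - 2)*(-3) - 255)/295 = (-5*(-5)*(-3) - 255)*(1/295) = (25*(-3) - 255)*(1/295) = (-75 - 255)*(1/295) = -330*1/295 = -66/59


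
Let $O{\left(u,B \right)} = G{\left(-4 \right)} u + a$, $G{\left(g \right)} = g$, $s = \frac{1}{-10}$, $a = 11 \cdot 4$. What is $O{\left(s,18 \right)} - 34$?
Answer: $\frac{52}{5} \approx 10.4$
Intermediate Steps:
$a = 44$
$s = - \frac{1}{10} \approx -0.1$
$O{\left(u,B \right)} = 44 - 4 u$ ($O{\left(u,B \right)} = - 4 u + 44 = 44 - 4 u$)
$O{\left(s,18 \right)} - 34 = \left(44 - - \frac{2}{5}\right) - 34 = \left(44 + \frac{2}{5}\right) - 34 = \frac{222}{5} - 34 = \frac{52}{5}$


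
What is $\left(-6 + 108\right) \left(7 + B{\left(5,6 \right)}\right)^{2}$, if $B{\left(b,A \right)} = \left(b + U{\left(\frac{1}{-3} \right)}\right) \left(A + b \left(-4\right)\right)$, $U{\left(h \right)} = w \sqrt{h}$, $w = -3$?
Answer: $344862 - 179928 i \sqrt{3} \approx 3.4486 \cdot 10^{5} - 3.1164 \cdot 10^{5} i$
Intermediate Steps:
$U{\left(h \right)} = - 3 \sqrt{h}$
$B{\left(b,A \right)} = \left(A - 4 b\right) \left(b - i \sqrt{3}\right)$ ($B{\left(b,A \right)} = \left(b - 3 \sqrt{\frac{1}{-3}}\right) \left(A + b \left(-4\right)\right) = \left(b - 3 \sqrt{- \frac{1}{3}}\right) \left(A - 4 b\right) = \left(b - 3 \frac{i \sqrt{3}}{3}\right) \left(A - 4 b\right) = \left(b - i \sqrt{3}\right) \left(A - 4 b\right) = \left(A - 4 b\right) \left(b - i \sqrt{3}\right)$)
$\left(-6 + 108\right) \left(7 + B{\left(5,6 \right)}\right)^{2} = \left(-6 + 108\right) \left(7 + \left(- 4 \cdot 5^{2} + 6 \cdot 5 - i 6 \sqrt{3} + 4 i 5 \sqrt{3}\right)\right)^{2} = 102 \left(7 + \left(\left(-4\right) 25 + 30 - 6 i \sqrt{3} + 20 i \sqrt{3}\right)\right)^{2} = 102 \left(7 + \left(-100 + 30 - 6 i \sqrt{3} + 20 i \sqrt{3}\right)\right)^{2} = 102 \left(7 - \left(70 - 14 i \sqrt{3}\right)\right)^{2} = 102 \left(-63 + 14 i \sqrt{3}\right)^{2}$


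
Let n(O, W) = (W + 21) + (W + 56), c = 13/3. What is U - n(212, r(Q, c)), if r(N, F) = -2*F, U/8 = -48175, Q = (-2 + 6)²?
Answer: -1156379/3 ≈ -3.8546e+5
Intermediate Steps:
c = 13/3 (c = 13*(⅓) = 13/3 ≈ 4.3333)
Q = 16 (Q = 4² = 16)
U = -385400 (U = 8*(-48175) = -385400)
n(O, W) = 77 + 2*W (n(O, W) = (21 + W) + (56 + W) = 77 + 2*W)
U - n(212, r(Q, c)) = -385400 - (77 + 2*(-2*13/3)) = -385400 - (77 + 2*(-26/3)) = -385400 - (77 - 52/3) = -385400 - 1*179/3 = -385400 - 179/3 = -1156379/3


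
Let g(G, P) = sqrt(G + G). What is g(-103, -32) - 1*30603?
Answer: -30603 + I*sqrt(206) ≈ -30603.0 + 14.353*I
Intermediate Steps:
g(G, P) = sqrt(2)*sqrt(G) (g(G, P) = sqrt(2*G) = sqrt(2)*sqrt(G))
g(-103, -32) - 1*30603 = sqrt(2)*sqrt(-103) - 1*30603 = sqrt(2)*(I*sqrt(103)) - 30603 = I*sqrt(206) - 30603 = -30603 + I*sqrt(206)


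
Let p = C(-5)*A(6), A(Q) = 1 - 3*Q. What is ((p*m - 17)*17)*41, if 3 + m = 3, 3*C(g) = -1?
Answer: -11849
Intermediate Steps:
C(g) = -⅓ (C(g) = (⅓)*(-1) = -⅓)
m = 0 (m = -3 + 3 = 0)
p = 17/3 (p = -(1 - 3*6)/3 = -(1 - 18)/3 = -⅓*(-17) = 17/3 ≈ 5.6667)
((p*m - 17)*17)*41 = (((17/3)*0 - 17)*17)*41 = ((0 - 17)*17)*41 = -17*17*41 = -289*41 = -11849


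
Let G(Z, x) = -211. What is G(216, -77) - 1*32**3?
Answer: -32979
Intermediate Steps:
G(216, -77) - 1*32**3 = -211 - 1*32**3 = -211 - 1*32768 = -211 - 32768 = -32979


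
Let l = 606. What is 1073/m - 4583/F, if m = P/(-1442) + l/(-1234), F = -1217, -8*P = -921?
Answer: -9275976379097/4945480305 ≈ -1875.6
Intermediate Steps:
P = 921/8 (P = -⅛*(-921) = 921/8 ≈ 115.13)
m = -4063665/7117712 (m = (921/8)/(-1442) + 606/(-1234) = (921/8)*(-1/1442) + 606*(-1/1234) = -921/11536 - 303/617 = -4063665/7117712 ≈ -0.57092)
1073/m - 4583/F = 1073/(-4063665/7117712) - 4583/(-1217) = 1073*(-7117712/4063665) - 4583*(-1/1217) = -7637304976/4063665 + 4583/1217 = -9275976379097/4945480305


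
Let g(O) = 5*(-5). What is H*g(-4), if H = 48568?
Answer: -1214200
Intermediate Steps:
g(O) = -25
H*g(-4) = 48568*(-25) = -1214200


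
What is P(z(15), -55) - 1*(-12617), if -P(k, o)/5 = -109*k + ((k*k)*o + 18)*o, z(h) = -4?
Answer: -226613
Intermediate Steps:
P(k, o) = 545*k - 5*o*(18 + o*k²) (P(k, o) = -5*(-109*k + ((k*k)*o + 18)*o) = -5*(-109*k + (k²*o + 18)*o) = -5*(-109*k + (o*k² + 18)*o) = -5*(-109*k + (18 + o*k²)*o) = -5*(-109*k + o*(18 + o*k²)) = 545*k - 5*o*(18 + o*k²))
P(z(15), -55) - 1*(-12617) = (-90*(-55) + 545*(-4) - 5*(-4)²*(-55)²) - 1*(-12617) = (4950 - 2180 - 5*16*3025) + 12617 = (4950 - 2180 - 242000) + 12617 = -239230 + 12617 = -226613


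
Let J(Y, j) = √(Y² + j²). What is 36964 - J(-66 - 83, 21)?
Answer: 36964 - √22642 ≈ 36814.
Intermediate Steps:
36964 - J(-66 - 83, 21) = 36964 - √((-66 - 83)² + 21²) = 36964 - √((-149)² + 441) = 36964 - √(22201 + 441) = 36964 - √22642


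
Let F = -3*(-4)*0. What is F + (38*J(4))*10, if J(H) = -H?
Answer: -1520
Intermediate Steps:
F = 0 (F = 12*0 = 0)
F + (38*J(4))*10 = 0 + (38*(-1*4))*10 = 0 + (38*(-4))*10 = 0 - 152*10 = 0 - 1520 = -1520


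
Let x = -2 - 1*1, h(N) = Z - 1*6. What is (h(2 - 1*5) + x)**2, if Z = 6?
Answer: 9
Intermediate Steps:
h(N) = 0 (h(N) = 6 - 1*6 = 6 - 6 = 0)
x = -3 (x = -2 - 1 = -3)
(h(2 - 1*5) + x)**2 = (0 - 3)**2 = (-3)**2 = 9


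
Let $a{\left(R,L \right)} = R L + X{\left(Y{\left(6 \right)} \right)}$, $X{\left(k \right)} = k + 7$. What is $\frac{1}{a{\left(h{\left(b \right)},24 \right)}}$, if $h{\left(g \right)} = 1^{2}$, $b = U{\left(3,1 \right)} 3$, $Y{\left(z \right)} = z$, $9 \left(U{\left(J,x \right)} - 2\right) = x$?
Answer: $\frac{1}{37} \approx 0.027027$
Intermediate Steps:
$U{\left(J,x \right)} = 2 + \frac{x}{9}$
$b = \frac{19}{3}$ ($b = \left(2 + \frac{1}{9} \cdot 1\right) 3 = \left(2 + \frac{1}{9}\right) 3 = \frac{19}{9} \cdot 3 = \frac{19}{3} \approx 6.3333$)
$X{\left(k \right)} = 7 + k$
$h{\left(g \right)} = 1$
$a{\left(R,L \right)} = 13 + L R$ ($a{\left(R,L \right)} = R L + \left(7 + 6\right) = L R + 13 = 13 + L R$)
$\frac{1}{a{\left(h{\left(b \right)},24 \right)}} = \frac{1}{13 + 24 \cdot 1} = \frac{1}{13 + 24} = \frac{1}{37}$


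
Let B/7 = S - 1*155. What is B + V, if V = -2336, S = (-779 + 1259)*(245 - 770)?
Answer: -1767421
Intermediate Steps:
S = -252000 (S = 480*(-525) = -252000)
B = -1765085 (B = 7*(-252000 - 1*155) = 7*(-252000 - 155) = 7*(-252155) = -1765085)
B + V = -1765085 - 2336 = -1767421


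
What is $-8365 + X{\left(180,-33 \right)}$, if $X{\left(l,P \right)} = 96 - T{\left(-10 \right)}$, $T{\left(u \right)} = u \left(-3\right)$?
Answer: $-8299$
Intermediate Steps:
$T{\left(u \right)} = - 3 u$
$X{\left(l,P \right)} = 66$ ($X{\left(l,P \right)} = 96 - \left(-3\right) \left(-10\right) = 96 - 30 = 66$)
$-8365 + X{\left(180,-33 \right)} = -8365 + 66 = -8299$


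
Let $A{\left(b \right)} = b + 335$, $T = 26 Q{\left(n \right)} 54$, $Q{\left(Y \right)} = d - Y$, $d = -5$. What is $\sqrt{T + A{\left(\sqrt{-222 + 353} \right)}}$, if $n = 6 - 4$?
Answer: $\sqrt{-9493 + \sqrt{131}} \approx 97.373 i$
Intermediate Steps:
$n = 2$
$Q{\left(Y \right)} = -5 - Y$
$T = -9828$ ($T = 26 \left(-5 - 2\right) 54 = 26 \left(-7\right) 54 = \left(-182\right) 54 = -9828$)
$A{\left(b \right)} = 335 + b$
$\sqrt{T + A{\left(\sqrt{-222 + 353} \right)}} = \sqrt{-9828 + \left(335 + \sqrt{-222 + 353}\right)} = \sqrt{-9828 + \left(335 + \sqrt{131}\right)} = \sqrt{-9493 + \sqrt{131}}$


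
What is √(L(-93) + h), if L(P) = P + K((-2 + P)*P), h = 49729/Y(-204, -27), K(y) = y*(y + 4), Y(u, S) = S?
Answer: √6325341045/9 ≈ 8836.9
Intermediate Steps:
K(y) = y*(4 + y)
h = -49729/27 (h = 49729/(-27) = 49729*(-1/27) = -49729/27 ≈ -1841.8)
L(P) = P + P*(-2 + P)*(4 + P*(-2 + P)) (L(P) = P + ((-2 + P)*P)*(4 + (-2 + P)*P) = P + (P*(-2 + P))*(4 + P*(-2 + P)) = P + P*(-2 + P)*(4 + P*(-2 + P)))
√(L(-93) + h) = √(-93*(1 + (-2 - 93)*(4 - 93*(-2 - 93))) - 49729/27) = √(-93*(1 - 95*(4 - 93*(-95))) - 49729/27) = √(-93*(1 - 95*(4 + 8835)) - 49729/27) = √(-93*(1 - 95*8839) - 49729/27) = √(-93*(1 - 839705) - 49729/27) = √(-93*(-839704) - 49729/27) = √(78092472 - 49729/27) = √(2108447015/27) = √6325341045/9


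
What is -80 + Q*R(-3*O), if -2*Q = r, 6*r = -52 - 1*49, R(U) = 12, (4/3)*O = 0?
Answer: 21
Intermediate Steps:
O = 0 (O = (¾)*0 = 0)
r = -101/6 (r = (-52 - 1*49)/6 = (-52 - 49)/6 = (⅙)*(-101) = -101/6 ≈ -16.833)
Q = 101/12 (Q = -½*(-101/6) = 101/12 ≈ 8.4167)
-80 + Q*R(-3*O) = -80 + (101/12)*12 = -80 + 101 = 21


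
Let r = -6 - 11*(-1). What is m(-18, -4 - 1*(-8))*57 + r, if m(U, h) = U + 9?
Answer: -508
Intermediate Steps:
m(U, h) = 9 + U
r = 5 (r = -6 + 11 = 5)
m(-18, -4 - 1*(-8))*57 + r = (9 - 18)*57 + 5 = -9*57 + 5 = -513 + 5 = -508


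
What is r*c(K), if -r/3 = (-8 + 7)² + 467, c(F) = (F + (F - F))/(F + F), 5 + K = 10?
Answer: -702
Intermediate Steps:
K = 5 (K = -5 + 10 = 5)
c(F) = ½ (c(F) = (F + 0)/((2*F)) = F*(1/(2*F)) = ½)
r = -1404 (r = -3*((-8 + 7)² + 467) = -3*((-1)² + 467) = -3*(1 + 467) = -3*468 = -1404)
r*c(K) = -1404*½ = -702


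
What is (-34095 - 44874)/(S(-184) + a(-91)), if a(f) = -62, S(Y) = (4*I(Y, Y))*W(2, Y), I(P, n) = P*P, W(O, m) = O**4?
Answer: -78969/2166722 ≈ -0.036446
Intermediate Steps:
I(P, n) = P**2
S(Y) = 64*Y**2 (S(Y) = (4*Y**2)*2**4 = (4*Y**2)*16 = 64*Y**2)
(-34095 - 44874)/(S(-184) + a(-91)) = (-34095 - 44874)/(64*(-184)**2 - 62) = -78969/(64*33856 - 62) = -78969/(2166784 - 62) = -78969/2166722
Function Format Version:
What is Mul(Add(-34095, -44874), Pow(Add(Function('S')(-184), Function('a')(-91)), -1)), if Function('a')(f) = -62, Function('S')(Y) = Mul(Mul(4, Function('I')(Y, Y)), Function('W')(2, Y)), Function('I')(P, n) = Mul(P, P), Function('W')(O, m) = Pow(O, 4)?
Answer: Rational(-78969, 2166722) ≈ -0.036446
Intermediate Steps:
Function('I')(P, n) = Pow(P, 2)
Function('S')(Y) = Mul(64, Pow(Y, 2)) (Function('S')(Y) = Mul(Mul(4, Pow(Y, 2)), Pow(2, 4)) = Mul(Mul(4, Pow(Y, 2)), 16) = Mul(64, Pow(Y, 2)))
Mul(Add(-34095, -44874), Pow(Add(Function('S')(-184), Function('a')(-91)), -1)) = Mul(Add(-34095, -44874), Pow(Add(Mul(64, Pow(-184, 2)), -62), -1)) = Mul(-78969, Pow(Add(Mul(64, 33856), -62), -1)) = Mul(-78969, Pow(Add(2166784, -62), -1)) = Mul(-78969, Pow(2166722, -1)) = Mul(-78969, Rational(1, 2166722)) = Rational(-78969, 2166722)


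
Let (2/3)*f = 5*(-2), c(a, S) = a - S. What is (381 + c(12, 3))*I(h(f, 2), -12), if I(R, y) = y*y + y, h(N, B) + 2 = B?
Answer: 51480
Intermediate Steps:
f = -15 (f = 3*(5*(-2))/2 = (3/2)*(-10) = -15)
h(N, B) = -2 + B
I(R, y) = y + y² (I(R, y) = y² + y = y + y²)
(381 + c(12, 3))*I(h(f, 2), -12) = (381 + (12 - 1*3))*(-12*(1 - 12)) = (381 + (12 - 3))*(-12*(-11)) = (381 + 9)*132 = 390*132 = 51480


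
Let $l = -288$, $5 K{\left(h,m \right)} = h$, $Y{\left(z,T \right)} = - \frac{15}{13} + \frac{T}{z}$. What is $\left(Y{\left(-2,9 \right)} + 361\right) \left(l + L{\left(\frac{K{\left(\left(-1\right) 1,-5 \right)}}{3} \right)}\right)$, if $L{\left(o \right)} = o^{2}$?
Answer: $- \frac{598677961}{5850} \approx -1.0234 \cdot 10^{5}$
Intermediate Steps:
$Y{\left(z,T \right)} = - \frac{15}{13} + \frac{T}{z}$ ($Y{\left(z,T \right)} = \left(-15\right) \frac{1}{13} + \frac{T}{z} = - \frac{15}{13} + \frac{T}{z}$)
$K{\left(h,m \right)} = \frac{h}{5}$
$\left(Y{\left(-2,9 \right)} + 361\right) \left(l + L{\left(\frac{K{\left(\left(-1\right) 1,-5 \right)}}{3} \right)}\right) = \left(\left(- \frac{15}{13} + \frac{9}{-2}\right) + 361\right) \left(-288 + \left(\frac{\frac{1}{5} \left(\left(-1\right) 1\right)}{3}\right)^{2}\right) = \left(\left(- \frac{15}{13} + 9 \left(- \frac{1}{2}\right)\right) + 361\right) \left(-288 + \left(\frac{1}{5} \left(-1\right) \frac{1}{3}\right)^{2}\right) = \left(\left(- \frac{15}{13} - \frac{9}{2}\right) + 361\right) \left(-288 + \left(\left(- \frac{1}{5}\right) \frac{1}{3}\right)^{2}\right) = \left(- \frac{147}{26} + 361\right) \left(-288 + \left(- \frac{1}{15}\right)^{2}\right) = \frac{9239 \left(-288 + \frac{1}{225}\right)}{26} = \frac{9239}{26} \left(- \frac{64799}{225}\right) = - \frac{598677961}{5850}$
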